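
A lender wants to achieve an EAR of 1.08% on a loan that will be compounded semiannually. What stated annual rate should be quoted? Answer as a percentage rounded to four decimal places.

1.0771%

(1 + r/2)^2 − 1 = 0.0108, so 1 + r/2 = 1.0108^(1/2).
r/2 = 0.005385, so r = 0.010771 = 1.0771%.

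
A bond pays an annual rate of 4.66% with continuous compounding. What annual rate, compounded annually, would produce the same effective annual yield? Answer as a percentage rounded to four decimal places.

4.7703%

EAR under continuous compounding: e^0.0466 − 1 = 0.047703.
Compounded annually, the equivalent nominal rate is the EAR itself: 4.7703%.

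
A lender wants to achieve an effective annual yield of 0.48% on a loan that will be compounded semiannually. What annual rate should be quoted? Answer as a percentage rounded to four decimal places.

0.4794%

(1 + r/2)^2 − 1 = 0.0048, so 1 + r/2 = 1.0048^(1/2).
r/2 = 0.002397, so r = 0.004794 = 0.4794%.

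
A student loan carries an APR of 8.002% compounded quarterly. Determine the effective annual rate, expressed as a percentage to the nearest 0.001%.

8.245%

EAR = (1 + 0.08002/4)^4 − 1.
= (1 + 0.020005)^4 − 1 = 1.082453 − 1 = 8.245%.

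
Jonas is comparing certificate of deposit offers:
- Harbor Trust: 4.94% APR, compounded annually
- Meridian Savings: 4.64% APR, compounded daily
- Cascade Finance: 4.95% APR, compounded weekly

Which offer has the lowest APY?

Harbor Trust: compounded annually, EAR = 4.940%
Meridian Savings: (1 + 0.0464/365)^365 − 1 = 4.749%
Cascade Finance: (1 + 0.0495/52)^52 − 1 = 5.072%
The lowest effective annual rate is Meridian Savings at 4.749%.

Meridian Savings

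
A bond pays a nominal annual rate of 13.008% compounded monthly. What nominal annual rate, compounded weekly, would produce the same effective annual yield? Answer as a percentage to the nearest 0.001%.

EAR = (1 + 0.13008/12)^12 − 1 = 0.138123.
Solve (1 + r/52)^52 = 1.138123: r/52 = 1.138123^(1/52) − 1 = 0.002491, so r = 0.129541 = 12.954%.

12.954%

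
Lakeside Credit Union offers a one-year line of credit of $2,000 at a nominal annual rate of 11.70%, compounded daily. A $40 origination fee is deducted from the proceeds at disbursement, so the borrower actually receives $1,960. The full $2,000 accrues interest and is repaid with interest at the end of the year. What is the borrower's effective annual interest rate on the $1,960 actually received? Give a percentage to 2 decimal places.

Amount owed after one year: 2,000 × (1 + 0.1170/365)^365 = 2,000 × 1.124098 = $2,248.20.
Effective rate on net proceeds: 2,248.20 / 1,960 − 1 = 0.147039 = 14.70%.

14.70%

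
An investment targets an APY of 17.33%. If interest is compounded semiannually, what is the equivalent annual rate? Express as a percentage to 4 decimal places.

(1 + r/2)^2 − 1 = 0.1733, so 1 + r/2 = 1.1733^(1/2).
r/2 = 0.083190, so r = 0.166379 = 16.6379%.

16.6379%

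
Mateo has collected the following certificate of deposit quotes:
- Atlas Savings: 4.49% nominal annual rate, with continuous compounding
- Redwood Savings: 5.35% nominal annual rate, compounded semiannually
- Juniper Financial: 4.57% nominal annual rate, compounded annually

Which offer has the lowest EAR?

Atlas Savings: e^0.0449 − 1 = 4.592%
Redwood Savings: (1 + 0.0535/2)^2 − 1 = 5.422%
Juniper Financial: compounded annually, EAR = 4.570%
The lowest effective annual rate is Juniper Financial at 4.570%.

Juniper Financial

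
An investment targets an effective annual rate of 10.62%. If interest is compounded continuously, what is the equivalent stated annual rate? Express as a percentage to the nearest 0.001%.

Continuous: nominal r satisfies e^r − 1 = 0.1062.
r = ln(1 + 0.1062) = ln(1.1062) = 0.100931 = 10.093%.

10.093%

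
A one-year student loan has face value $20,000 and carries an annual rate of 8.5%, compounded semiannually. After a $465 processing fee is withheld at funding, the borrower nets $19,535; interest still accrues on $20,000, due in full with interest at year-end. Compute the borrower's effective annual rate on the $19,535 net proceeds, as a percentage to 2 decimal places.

11.27%

Amount owed after one year: 20,000 × (1 + 0.085/2)^2 = 20,000 × 1.086806 = $21,736.12.
Effective rate on net proceeds: 21,736.12 / 19,535 − 1 = 0.112676 = 11.27%.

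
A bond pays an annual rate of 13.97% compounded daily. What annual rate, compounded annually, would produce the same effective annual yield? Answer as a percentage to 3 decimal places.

14.990%

EAR = (1 + 0.1397/365)^365 − 1 = 0.149898.
Compounded annually, the equivalent nominal rate is the EAR itself: 14.990%.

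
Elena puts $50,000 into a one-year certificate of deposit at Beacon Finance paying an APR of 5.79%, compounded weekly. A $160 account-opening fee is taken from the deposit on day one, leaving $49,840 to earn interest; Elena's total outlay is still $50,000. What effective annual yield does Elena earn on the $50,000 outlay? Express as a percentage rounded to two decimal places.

Value after one year: 49,840 × (1 + 0.0579/52)^52 = 49,840 × 1.059575 = $52,809.21.
Effective yield on the $50,000 outlay: 52,809.21 / 50,000 − 1 = 0.056184 = 5.62%.

5.62%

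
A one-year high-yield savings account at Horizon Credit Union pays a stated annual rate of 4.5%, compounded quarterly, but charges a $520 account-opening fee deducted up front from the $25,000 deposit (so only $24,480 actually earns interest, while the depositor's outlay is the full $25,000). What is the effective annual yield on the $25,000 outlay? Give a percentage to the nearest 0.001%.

2.401%

Value after one year: 24,480 × (1 + 0.045/4)^4 = 24,480 × 1.045765 = $25,600.33.
Effective yield on the $25,000 outlay: 25,600.33 / 25,000 − 1 = 0.024013 = 2.401%.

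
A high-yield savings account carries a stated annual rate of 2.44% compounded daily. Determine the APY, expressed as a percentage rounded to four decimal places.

EAR = (1 + 0.0244/365)^365 − 1.
= (1 + 0.000067)^365 − 1 = 1.024699 − 1 = 2.4699%.

2.4699%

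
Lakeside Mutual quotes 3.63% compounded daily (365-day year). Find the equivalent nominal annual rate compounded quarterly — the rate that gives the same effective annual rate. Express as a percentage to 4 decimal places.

3.6463%

EAR = (1 + 0.0363/365)^365 − 1 = 0.036965.
Solve (1 + r/4)^4 = 1.036965: r/4 = 1.036965^(1/4) − 1 = 0.009116, so r = 0.036463 = 3.6463%.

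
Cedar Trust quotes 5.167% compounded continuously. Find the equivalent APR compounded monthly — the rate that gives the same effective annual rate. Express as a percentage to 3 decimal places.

5.178%

EAR under continuous compounding: e^0.05167 − 1 = 0.053028.
Solve (1 + r/12)^12 = 1.053028: r/12 = 1.053028^(1/12) − 1 = 0.004315, so r = 0.051781 = 5.178%.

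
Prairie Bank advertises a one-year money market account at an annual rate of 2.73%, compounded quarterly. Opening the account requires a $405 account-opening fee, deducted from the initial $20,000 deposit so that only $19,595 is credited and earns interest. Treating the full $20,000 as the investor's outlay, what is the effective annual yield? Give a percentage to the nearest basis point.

0.68%

Value after one year: 19,595 × (1 + 0.0273/4)^4 = 19,595 × 1.027581 = $20,135.44.
Effective yield on the $20,000 outlay: 20,135.44 / 20,000 − 1 = 0.006772 = 0.68%.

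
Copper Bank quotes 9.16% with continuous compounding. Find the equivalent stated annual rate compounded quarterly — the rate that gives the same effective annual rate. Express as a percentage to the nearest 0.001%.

9.266%

EAR under continuous compounding: e^0.0916 − 1 = 0.095926.
Solve (1 + r/4)^4 = 1.095926: r/4 = 1.095926^(1/4) − 1 = 0.023164, so r = 0.092657 = 9.266%.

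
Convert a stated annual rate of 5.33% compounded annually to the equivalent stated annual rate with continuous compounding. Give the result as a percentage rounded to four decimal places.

5.1928%

Compounded annually, EAR = nominal = 0.053300.
Equivalent continuous rate: r = ln(1 + 0.053300) = 0.051928 = 5.1928%.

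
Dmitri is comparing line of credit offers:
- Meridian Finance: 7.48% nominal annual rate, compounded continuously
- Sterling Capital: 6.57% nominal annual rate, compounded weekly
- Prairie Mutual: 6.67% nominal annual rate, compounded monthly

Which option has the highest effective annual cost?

Meridian Finance

Meridian Finance: e^0.0748 − 1 = 7.767%
Sterling Capital: (1 + 0.0657/52)^52 − 1 = 6.786%
Prairie Mutual: (1 + 0.0667/12)^12 − 1 = 6.878%
The highest effective annual rate is Meridian Finance at 7.767%.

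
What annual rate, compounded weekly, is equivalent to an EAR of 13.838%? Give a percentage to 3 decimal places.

(1 + r/52)^52 − 1 = 0.13838, so 1 + r/52 = 1.13838^(1/52).
r/52 = 0.002496, so r = 0.129768 = 12.977%.

12.977%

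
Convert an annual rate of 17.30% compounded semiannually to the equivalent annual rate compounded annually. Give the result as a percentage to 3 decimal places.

EAR = (1 + 0.1730/2)^2 − 1 = 0.180482.
Compounded annually, the equivalent nominal rate is the EAR itself: 18.048%.

18.048%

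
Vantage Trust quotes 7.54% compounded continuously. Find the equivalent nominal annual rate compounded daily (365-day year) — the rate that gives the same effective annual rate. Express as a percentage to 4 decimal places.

7.5408%

EAR under continuous compounding: e^0.0754 − 1 = 0.078315.
Solve (1 + r/365)^365 = 1.078315: r/365 = 1.078315^(1/365) − 1 = 0.000207, so r = 0.075408 = 7.5408%.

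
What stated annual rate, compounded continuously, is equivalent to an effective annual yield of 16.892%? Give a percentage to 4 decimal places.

15.6080%

Continuous: nominal r satisfies e^r − 1 = 0.16892.
r = ln(1 + 0.16892) = ln(1.16892) = 0.156080 = 15.6080%.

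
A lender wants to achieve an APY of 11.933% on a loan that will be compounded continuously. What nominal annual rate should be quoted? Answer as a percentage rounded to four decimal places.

11.2730%

Continuous: nominal r satisfies e^r − 1 = 0.11933.
r = ln(1 + 0.11933) = ln(1.11933) = 0.112730 = 11.2730%.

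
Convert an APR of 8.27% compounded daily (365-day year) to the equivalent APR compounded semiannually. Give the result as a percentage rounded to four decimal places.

EAR = (1 + 0.0827/365)^365 − 1 = 0.086206.
Solve (1 + r/2)^2 = 1.086206: r/2 = 1.086206^(1/2) − 1 = 0.042212, so r = 0.084424 = 8.4424%.

8.4424%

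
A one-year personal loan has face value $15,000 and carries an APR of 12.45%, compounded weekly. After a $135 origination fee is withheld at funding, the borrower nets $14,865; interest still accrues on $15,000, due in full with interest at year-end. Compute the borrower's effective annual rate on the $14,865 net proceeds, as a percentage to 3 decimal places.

Amount owed after one year: 15,000 × (1 + 0.1245/52)^52 = 15,000 × 1.132414 = $16,986.20.
Effective rate on net proceeds: 16,986.20 / 14,865 − 1 = 0.142698 = 14.270%.

14.270%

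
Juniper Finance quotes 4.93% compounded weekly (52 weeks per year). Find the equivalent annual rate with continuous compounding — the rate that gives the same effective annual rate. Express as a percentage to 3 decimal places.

4.928%

EAR = (1 + 0.0493/52)^52 − 1 = 0.050511.
Equivalent continuous rate: r = ln(1 + 0.050511) = 0.049277 = 4.928%.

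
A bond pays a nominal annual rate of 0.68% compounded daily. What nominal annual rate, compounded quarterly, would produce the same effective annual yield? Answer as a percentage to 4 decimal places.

0.6806%

EAR = (1 + 0.0068/365)^365 − 1 = 0.006823.
Solve (1 + r/4)^4 = 1.006823: r/4 = 1.006823^(1/4) − 1 = 0.001701, so r = 0.006806 = 0.6806%.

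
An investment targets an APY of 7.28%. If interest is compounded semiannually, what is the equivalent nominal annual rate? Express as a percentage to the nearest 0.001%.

7.152%

(1 + r/2)^2 − 1 = 0.0728, so 1 + r/2 = 1.0728^(1/2).
r/2 = 0.035761, so r = 0.071521 = 7.152%.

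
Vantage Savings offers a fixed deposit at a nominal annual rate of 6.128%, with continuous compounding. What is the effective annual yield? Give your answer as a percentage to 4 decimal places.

With continuous compounding, EAR = e^0.06128 − 1.
e^0.06128 = 1.063197, so EAR = 0.063197 = 6.3197%.

6.3197%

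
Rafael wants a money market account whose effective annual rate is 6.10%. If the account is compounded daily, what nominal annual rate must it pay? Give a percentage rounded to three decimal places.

(1 + r/365)^365 − 1 = 0.0610, so 1 + r/365 = 1.0610^(1/365).
r/365 = 0.000162, so r = 0.059217 = 5.922%.

5.922%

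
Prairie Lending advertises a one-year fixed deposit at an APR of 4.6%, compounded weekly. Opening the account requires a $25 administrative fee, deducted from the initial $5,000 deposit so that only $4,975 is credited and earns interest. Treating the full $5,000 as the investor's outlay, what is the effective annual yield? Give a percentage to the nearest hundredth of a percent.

4.18%

Value after one year: 4,975 × (1 + 0.046/52)^52 = 4,975 × 1.047053 = $5,209.09.
Effective yield on the $5,000 outlay: 5,209.09 / 5,000 − 1 = 0.041818 = 4.18%.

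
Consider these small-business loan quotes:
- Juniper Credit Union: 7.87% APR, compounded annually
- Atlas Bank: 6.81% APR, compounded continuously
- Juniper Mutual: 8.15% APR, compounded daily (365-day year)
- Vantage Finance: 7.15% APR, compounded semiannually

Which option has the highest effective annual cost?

Juniper Mutual

Juniper Credit Union: compounded annually, EAR = 7.870%
Atlas Bank: e^0.0681 − 1 = 7.047%
Juniper Mutual: (1 + 0.0815/365)^365 − 1 = 8.490%
Vantage Finance: (1 + 0.0715/2)^2 − 1 = 7.278%
The highest effective annual rate is Juniper Mutual at 8.490%.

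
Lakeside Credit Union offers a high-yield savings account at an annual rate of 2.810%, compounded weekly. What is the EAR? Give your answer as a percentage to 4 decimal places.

EAR = (1 + 0.02810/52)^52 − 1.
= 1.028491 − 1 = 2.8491%.

2.8491%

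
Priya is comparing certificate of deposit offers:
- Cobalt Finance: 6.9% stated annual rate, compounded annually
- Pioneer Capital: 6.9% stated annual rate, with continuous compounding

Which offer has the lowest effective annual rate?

Cobalt Finance: compounded annually, EAR = 6.900%
Pioneer Capital: e^0.069 − 1 = 7.144%
The lowest effective annual rate is Cobalt Finance at 6.900%.

Cobalt Finance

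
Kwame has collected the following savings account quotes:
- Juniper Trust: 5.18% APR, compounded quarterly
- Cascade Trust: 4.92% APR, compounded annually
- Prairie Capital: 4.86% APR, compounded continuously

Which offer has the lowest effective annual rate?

Cascade Trust

Juniper Trust: (1 + 0.0518/4)^4 − 1 = 5.281%
Cascade Trust: compounded annually, EAR = 4.920%
Prairie Capital: e^0.0486 − 1 = 4.980%
The lowest effective annual rate is Cascade Trust at 4.920%.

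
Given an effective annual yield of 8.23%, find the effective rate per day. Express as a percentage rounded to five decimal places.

0.02167%

The per-day rate i satisfies (1 + i)^365 = 1 + 0.0823.
i = 1.0823^(1/365) − 1 = 0.0002167 = 0.02167%.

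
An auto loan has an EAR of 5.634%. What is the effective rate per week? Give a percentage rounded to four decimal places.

0.1055%

The per-week rate i satisfies (1 + i)^52 = 1 + 0.05634.
i = 1.05634^(1/52) − 1 = 0.0010546 = 0.1055%.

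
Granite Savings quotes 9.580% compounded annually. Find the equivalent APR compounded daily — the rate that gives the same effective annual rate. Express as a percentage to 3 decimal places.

Compounded annually, EAR = nominal = 0.095800.
Solve (1 + r/365)^365 = 1.095800: r/365 = 1.095800^(1/365) − 1 = 0.000251, so r = 0.091496 = 9.150%.

9.150%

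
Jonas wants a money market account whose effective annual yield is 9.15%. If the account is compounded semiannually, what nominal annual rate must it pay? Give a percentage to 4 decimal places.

8.9498%

(1 + r/2)^2 − 1 = 0.0915, so 1 + r/2 = 1.0915^(1/2).
r/2 = 0.044749, so r = 0.089498 = 8.9498%.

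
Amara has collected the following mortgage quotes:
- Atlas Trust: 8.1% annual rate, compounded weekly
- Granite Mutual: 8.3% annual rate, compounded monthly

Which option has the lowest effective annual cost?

Atlas Trust: (1 + 0.081/52)^52 − 1 = 8.430%
Granite Mutual: (1 + 0.083/12)^12 − 1 = 8.623%
The lowest effective annual rate is Atlas Trust at 8.430%.

Atlas Trust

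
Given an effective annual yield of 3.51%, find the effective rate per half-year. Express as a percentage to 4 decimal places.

1.7399%

The per-half-year rate i satisfies (1 + i)^2 = 1 + 0.0351.
i = 1.0351^(1/2) − 1 = 0.0173986 = 1.7399%.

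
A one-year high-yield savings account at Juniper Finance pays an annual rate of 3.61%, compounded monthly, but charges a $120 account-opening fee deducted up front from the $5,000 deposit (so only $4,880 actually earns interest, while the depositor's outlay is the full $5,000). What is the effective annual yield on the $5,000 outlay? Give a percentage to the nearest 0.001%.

1.182%

Value after one year: 4,880 × (1 + 0.0361/12)^12 = 4,880 × 1.036703 = $5,059.11.
Effective yield on the $5,000 outlay: 5,059.11 / 5,000 − 1 = 0.011822 = 1.182%.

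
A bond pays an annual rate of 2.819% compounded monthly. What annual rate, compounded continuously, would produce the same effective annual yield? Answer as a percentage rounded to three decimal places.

2.816%

EAR = (1 + 0.02819/12)^12 − 1 = 0.028557.
Equivalent continuous rate: r = ln(1 + 0.028557) = 0.028157 = 2.816%.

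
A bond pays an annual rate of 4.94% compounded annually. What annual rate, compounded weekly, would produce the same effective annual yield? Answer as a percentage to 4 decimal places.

4.8241%

Compounded annually, EAR = nominal = 0.049400.
Solve (1 + r/52)^52 = 1.049400: r/52 = 1.049400^(1/52) − 1 = 0.000928, so r = 0.048241 = 4.8241%.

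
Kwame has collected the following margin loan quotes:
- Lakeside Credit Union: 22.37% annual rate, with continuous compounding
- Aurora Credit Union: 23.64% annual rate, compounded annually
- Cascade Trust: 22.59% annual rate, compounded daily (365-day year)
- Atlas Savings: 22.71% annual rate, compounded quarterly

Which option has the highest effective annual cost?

Cascade Trust

Lakeside Credit Union: e^0.2237 − 1 = 25.070%
Aurora Credit Union: compounded annually, EAR = 23.640%
Cascade Trust: (1 + 0.2259/365)^365 − 1 = 25.336%
Atlas Savings: (1 + 0.2271/4)^4 − 1 = 24.718%
The highest effective annual rate is Cascade Trust at 25.336%.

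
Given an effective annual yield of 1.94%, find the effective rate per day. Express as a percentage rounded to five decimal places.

0.00526%

The per-day rate i satisfies (1 + i)^365 = 1 + 0.0194.
i = 1.0194^(1/365) − 1 = 0.0000526 = 0.00526%.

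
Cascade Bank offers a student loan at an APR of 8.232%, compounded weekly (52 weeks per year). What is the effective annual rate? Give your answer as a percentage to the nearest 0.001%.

EAR = (1 + 0.08232/52)^52 − 1.
= (1 + 0.001583)^52 − 1 = 1.085733 − 1 = 8.573%.

8.573%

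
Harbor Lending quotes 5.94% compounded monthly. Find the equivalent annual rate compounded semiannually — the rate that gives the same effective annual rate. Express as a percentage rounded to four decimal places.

EAR = (1 + 0.0594/12)^12 − 1 = 0.061044.
Solve (1 + r/2)^2 = 1.061044: r/2 = 1.061044^(1/2) − 1 = 0.030070, so r = 0.060140 = 6.0140%.

6.0140%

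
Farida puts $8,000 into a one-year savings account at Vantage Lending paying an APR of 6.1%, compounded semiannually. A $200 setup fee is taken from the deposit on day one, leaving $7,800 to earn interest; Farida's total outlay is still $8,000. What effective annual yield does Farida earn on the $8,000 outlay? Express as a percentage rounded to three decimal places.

3.538%

Value after one year: 7,800 × (1 + 0.061/2)^2 = 7,800 × 1.061930 = $8,283.06.
Effective yield on the $8,000 outlay: 8,283.06 / 8,000 − 1 = 0.035382 = 3.538%.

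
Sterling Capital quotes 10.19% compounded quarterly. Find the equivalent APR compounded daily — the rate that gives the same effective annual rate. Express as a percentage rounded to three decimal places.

10.064%

EAR = (1 + 0.1019/4)^4 − 1 = 0.105860.
Solve (1 + r/365)^365 = 1.105860: r/365 = 1.105860^(1/365) − 1 = 0.000276, so r = 0.100638 = 10.064%.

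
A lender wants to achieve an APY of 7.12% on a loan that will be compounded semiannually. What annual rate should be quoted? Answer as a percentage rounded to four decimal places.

(1 + r/2)^2 − 1 = 0.0712, so 1 + r/2 = 1.0712^(1/2).
r/2 = 0.034988, so r = 0.069976 = 6.9976%.

6.9976%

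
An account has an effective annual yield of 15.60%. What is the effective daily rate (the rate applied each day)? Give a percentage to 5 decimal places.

0.03972%

The per-day rate i satisfies (1 + i)^365 = 1 + 0.1560.
i = 1.1560^(1/365) − 1 = 0.0003972 = 0.03972%.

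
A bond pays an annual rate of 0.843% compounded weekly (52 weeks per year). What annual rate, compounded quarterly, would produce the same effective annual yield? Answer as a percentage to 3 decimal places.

0.844%

EAR = (1 + 0.00843/52)^52 − 1 = 0.008465.
Solve (1 + r/4)^4 = 1.008465: r/4 = 1.008465^(1/4) − 1 = 0.002110, so r = 0.008438 = 0.844%.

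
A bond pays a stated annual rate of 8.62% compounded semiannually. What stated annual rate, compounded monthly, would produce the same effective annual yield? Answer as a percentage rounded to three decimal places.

EAR = (1 + 0.0862/2)^2 − 1 = 0.088058.
Solve (1 + r/12)^12 = 1.088058: r/12 = 1.088058^(1/12) − 1 = 0.007058, so r = 0.084692 = 8.469%.

8.469%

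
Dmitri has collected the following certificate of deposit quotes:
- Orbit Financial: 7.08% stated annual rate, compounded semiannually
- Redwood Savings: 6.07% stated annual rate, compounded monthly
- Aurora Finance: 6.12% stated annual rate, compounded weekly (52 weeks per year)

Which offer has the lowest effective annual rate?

Redwood Savings

Orbit Financial: (1 + 0.0708/2)^2 − 1 = 7.205%
Redwood Savings: (1 + 0.0607/12)^12 − 1 = 6.242%
Aurora Finance: (1 + 0.0612/52)^52 − 1 = 6.307%
The lowest effective annual rate is Redwood Savings at 6.242%.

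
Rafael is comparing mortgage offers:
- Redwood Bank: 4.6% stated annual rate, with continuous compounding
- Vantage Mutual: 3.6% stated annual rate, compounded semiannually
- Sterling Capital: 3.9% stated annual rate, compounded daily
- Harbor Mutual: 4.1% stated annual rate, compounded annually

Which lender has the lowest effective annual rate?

Redwood Bank: e^0.046 − 1 = 4.707%
Vantage Mutual: (1 + 0.036/2)^2 − 1 = 3.632%
Sterling Capital: (1 + 0.039/365)^365 − 1 = 3.977%
Harbor Mutual: compounded annually, EAR = 4.100%
The lowest effective annual rate is Vantage Mutual at 3.632%.

Vantage Mutual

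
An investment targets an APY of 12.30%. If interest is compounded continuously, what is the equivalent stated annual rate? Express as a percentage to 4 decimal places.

11.6004%

Continuous: nominal r satisfies e^r − 1 = 0.1230.
r = ln(1 + 0.1230) = ln(1.1230) = 0.116004 = 11.6004%.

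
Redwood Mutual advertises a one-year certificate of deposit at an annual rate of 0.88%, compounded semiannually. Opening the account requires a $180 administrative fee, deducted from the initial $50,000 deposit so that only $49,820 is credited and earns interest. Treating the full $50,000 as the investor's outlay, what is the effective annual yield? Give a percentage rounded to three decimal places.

Value after one year: 49,820 × (1 + 0.0088/2)^2 = 49,820 × 1.008819 = $50,259.38.
Effective yield on the $50,000 outlay: 50,259.38 / 50,000 − 1 = 0.005188 = 0.519%.

0.519%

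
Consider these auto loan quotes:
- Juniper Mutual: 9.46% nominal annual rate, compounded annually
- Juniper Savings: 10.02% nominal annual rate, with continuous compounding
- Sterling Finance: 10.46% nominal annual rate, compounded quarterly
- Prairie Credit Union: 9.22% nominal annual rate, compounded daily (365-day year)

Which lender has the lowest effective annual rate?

Juniper Mutual

Juniper Mutual: compounded annually, EAR = 9.460%
Juniper Savings: e^0.1002 − 1 = 10.539%
Sterling Finance: (1 + 0.1046/4)^4 − 1 = 10.877%
Prairie Credit Union: (1 + 0.0922/365)^365 − 1 = 9.657%
The lowest effective annual rate is Juniper Mutual at 9.460%.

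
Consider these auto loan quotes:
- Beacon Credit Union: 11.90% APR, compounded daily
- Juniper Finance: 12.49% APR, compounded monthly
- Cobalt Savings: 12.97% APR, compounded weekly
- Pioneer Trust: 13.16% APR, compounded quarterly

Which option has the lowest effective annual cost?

Beacon Credit Union

Beacon Credit Union: (1 + 0.1190/365)^365 − 1 = 12.635%
Juniper Finance: (1 + 0.1249/12)^12 − 1 = 13.230%
Cobalt Savings: (1 + 0.1297/52)^52 − 1 = 13.830%
Pioneer Trust: (1 + 0.1316/4)^4 − 1 = 13.824%
The lowest effective annual rate is Beacon Credit Union at 12.635%.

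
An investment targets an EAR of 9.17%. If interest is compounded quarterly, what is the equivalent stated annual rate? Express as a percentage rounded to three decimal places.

8.871%

(1 + r/4)^4 − 1 = 0.0917, so 1 + r/4 = 1.0917^(1/4).
r/4 = 0.022176, so r = 0.088705 = 8.871%.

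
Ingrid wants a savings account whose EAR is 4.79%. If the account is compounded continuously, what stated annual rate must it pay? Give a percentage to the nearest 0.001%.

Continuous: nominal r satisfies e^r − 1 = 0.0479.
r = ln(1 + 0.0479) = ln(1.0479) = 0.046788 = 4.679%.

4.679%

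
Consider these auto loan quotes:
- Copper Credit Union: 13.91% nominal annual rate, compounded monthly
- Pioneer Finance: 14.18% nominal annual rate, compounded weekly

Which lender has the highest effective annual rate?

Copper Credit Union: (1 + 0.1391/12)^12 − 1 = 14.832%
Pioneer Finance: (1 + 0.1418/52)^52 − 1 = 15.212%
The highest effective annual rate is Pioneer Finance at 15.212%.

Pioneer Finance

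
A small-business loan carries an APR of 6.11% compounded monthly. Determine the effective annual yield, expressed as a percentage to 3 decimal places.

EAR = (1 + 0.0611/12)^12 − 1.
= (1 + 0.005092)^12 − 1 = 1.062840 − 1 = 6.284%.

6.284%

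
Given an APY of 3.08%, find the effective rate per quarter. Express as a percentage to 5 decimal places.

0.76126%

The per-quarter rate i satisfies (1 + i)^4 = 1 + 0.0308.
i = 1.0308^(1/4) − 1 = 0.0076126 = 0.76126%.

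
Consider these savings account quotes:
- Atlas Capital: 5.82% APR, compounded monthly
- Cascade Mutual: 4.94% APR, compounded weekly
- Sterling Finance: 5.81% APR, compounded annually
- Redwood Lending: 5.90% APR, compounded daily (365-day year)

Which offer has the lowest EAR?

Atlas Capital: (1 + 0.0582/12)^12 − 1 = 5.978%
Cascade Mutual: (1 + 0.0494/52)^52 − 1 = 5.062%
Sterling Finance: compounded annually, EAR = 5.810%
Redwood Lending: (1 + 0.0590/365)^365 − 1 = 6.077%
The lowest effective annual rate is Cascade Mutual at 5.062%.

Cascade Mutual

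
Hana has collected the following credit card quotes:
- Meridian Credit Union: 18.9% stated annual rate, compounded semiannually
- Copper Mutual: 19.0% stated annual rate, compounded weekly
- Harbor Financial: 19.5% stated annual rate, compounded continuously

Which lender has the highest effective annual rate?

Meridian Credit Union: (1 + 0.189/2)^2 − 1 = 19.793%
Copper Mutual: (1 + 0.190/52)^52 − 1 = 20.883%
Harbor Financial: e^0.195 − 1 = 21.531%
The highest effective annual rate is Harbor Financial at 21.531%.

Harbor Financial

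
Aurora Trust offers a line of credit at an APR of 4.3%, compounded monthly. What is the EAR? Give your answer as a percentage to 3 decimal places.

EAR = (1 + 0.043/12)^12 − 1.
= (1 + 0.003583)^12 − 1 = 1.043858 − 1 = 4.386%.

4.386%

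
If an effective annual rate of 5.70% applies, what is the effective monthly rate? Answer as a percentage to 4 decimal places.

0.4630%

The per-month rate i satisfies (1 + i)^12 = 1 + 0.0570.
i = 1.0570^(1/12) − 1 = 0.0046302 = 0.4630%.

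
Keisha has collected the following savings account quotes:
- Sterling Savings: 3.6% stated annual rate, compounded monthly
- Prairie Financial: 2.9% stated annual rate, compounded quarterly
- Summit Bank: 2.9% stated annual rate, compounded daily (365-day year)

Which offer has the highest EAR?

Sterling Savings: (1 + 0.036/12)^12 − 1 = 3.660%
Prairie Financial: (1 + 0.029/4)^4 − 1 = 2.932%
Summit Bank: (1 + 0.029/365)^365 − 1 = 2.942%
The highest effective annual rate is Sterling Savings at 3.660%.

Sterling Savings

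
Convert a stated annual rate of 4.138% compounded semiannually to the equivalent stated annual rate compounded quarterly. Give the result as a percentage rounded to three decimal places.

EAR = (1 + 0.04138/2)^2 − 1 = 0.041808.
Solve (1 + r/4)^4 = 1.041808: r/4 = 1.041808^(1/4) − 1 = 0.010292, so r = 0.041168 = 4.117%.

4.117%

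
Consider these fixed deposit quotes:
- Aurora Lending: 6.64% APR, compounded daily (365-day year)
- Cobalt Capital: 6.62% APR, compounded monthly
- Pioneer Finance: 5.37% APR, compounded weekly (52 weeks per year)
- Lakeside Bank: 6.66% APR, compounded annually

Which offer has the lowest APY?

Pioneer Finance

Aurora Lending: (1 + 0.0664/365)^365 − 1 = 6.865%
Cobalt Capital: (1 + 0.0662/12)^12 − 1 = 6.825%
Pioneer Finance: (1 + 0.0537/52)^52 − 1 = 5.514%
Lakeside Bank: compounded annually, EAR = 6.660%
The lowest effective annual rate is Pioneer Finance at 5.514%.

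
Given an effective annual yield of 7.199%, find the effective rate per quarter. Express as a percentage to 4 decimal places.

1.7531%

The per-quarter rate i satisfies (1 + i)^4 = 1 + 0.07199.
i = 1.07199^(1/4) − 1 = 0.0175311 = 1.7531%.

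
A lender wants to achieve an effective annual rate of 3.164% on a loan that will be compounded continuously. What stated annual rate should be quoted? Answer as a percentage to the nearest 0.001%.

Continuous: nominal r satisfies e^r − 1 = 0.03164.
r = ln(1 + 0.03164) = ln(1.03164) = 0.031150 = 3.115%.

3.115%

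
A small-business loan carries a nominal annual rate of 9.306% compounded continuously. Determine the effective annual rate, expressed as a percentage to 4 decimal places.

9.7528%

With continuous compounding, EAR = e^0.09306 − 1.
e^0.09306 = 1.097528, so EAR = 0.097528 = 9.7528%.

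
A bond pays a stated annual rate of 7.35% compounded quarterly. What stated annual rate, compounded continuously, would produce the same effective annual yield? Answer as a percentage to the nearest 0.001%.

EAR = (1 + 0.0735/4)^4 − 1 = 0.075551.
Equivalent continuous rate: r = ln(1 + 0.075551) = 0.072833 = 7.283%.

7.283%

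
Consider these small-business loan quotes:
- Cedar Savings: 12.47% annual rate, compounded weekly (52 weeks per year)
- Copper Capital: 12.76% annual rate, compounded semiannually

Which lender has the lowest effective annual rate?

Copper Capital

Cedar Savings: (1 + 0.1247/52)^52 − 1 = 13.264%
Copper Capital: (1 + 0.1276/2)^2 − 1 = 13.167%
The lowest effective annual rate is Copper Capital at 13.167%.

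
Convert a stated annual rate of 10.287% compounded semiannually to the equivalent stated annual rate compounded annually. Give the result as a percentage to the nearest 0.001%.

10.552%

EAR = (1 + 0.10287/2)^2 − 1 = 0.105516.
Compounded annually, the equivalent nominal rate is the EAR itself: 10.552%.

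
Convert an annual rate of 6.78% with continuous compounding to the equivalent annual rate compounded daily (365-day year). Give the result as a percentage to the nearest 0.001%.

EAR under continuous compounding: e^0.0678 − 1 = 0.070151.
Solve (1 + r/365)^365 = 1.070151: r/365 = 1.070151^(1/365) − 1 = 0.000186, so r = 0.067806 = 6.781%.

6.781%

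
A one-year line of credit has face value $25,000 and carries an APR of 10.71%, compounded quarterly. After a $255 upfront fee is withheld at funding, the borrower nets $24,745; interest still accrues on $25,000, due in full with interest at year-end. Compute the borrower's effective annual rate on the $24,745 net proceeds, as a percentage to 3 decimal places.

12.293%

Amount owed after one year: 25,000 × (1 + 0.1071/4)^4 = 25,000 × 1.111479 = $27,786.97.
Effective rate on net proceeds: 27,786.97 / 24,745 − 1 = 0.122933 = 12.293%.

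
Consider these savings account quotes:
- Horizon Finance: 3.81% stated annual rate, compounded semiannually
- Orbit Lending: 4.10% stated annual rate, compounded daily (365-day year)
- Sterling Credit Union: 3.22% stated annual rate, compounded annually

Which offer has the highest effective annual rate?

Horizon Finance: (1 + 0.0381/2)^2 − 1 = 3.846%
Orbit Lending: (1 + 0.0410/365)^365 − 1 = 4.185%
Sterling Credit Union: compounded annually, EAR = 3.220%
The highest effective annual rate is Orbit Lending at 4.185%.

Orbit Lending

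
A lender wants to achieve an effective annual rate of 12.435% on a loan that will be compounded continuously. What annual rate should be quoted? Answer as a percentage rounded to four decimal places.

Continuous: nominal r satisfies e^r − 1 = 0.12435.
r = ln(1 + 0.12435) = ln(1.12435) = 0.117205 = 11.7205%.

11.7205%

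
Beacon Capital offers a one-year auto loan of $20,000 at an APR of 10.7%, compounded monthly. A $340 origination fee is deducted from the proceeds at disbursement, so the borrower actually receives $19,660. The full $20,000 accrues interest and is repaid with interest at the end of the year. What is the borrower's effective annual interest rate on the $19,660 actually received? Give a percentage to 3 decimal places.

Amount owed after one year: 20,000 × (1 + 0.107/12)^12 = 20,000 × 1.112407 = $22,248.13.
Effective rate on net proceeds: 22,248.13 / 19,660 − 1 = 0.131645 = 13.164%.

13.164%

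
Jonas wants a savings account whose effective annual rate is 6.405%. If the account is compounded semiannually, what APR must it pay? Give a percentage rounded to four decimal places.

6.3056%

(1 + r/2)^2 − 1 = 0.06405, so 1 + r/2 = 1.06405^(1/2).
r/2 = 0.031528, so r = 0.063056 = 6.3056%.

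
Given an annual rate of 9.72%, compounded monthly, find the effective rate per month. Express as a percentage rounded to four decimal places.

With a nominal annual rate compounded monthly, the periodic rate is the nominal rate divided by 12.
i = 0.0972 / 12 = 0.0081000 = 0.8100%.

0.8100%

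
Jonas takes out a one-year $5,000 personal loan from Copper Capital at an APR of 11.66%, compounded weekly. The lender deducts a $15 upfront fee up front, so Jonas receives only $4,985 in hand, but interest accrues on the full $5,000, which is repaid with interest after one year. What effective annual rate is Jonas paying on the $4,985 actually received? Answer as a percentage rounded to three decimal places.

12.690%

Amount owed after one year: 5,000 × (1 + 0.1166/52)^52 = 5,000 × 1.123523 = $5,617.62.
Effective rate on net proceeds: 5,617.62 / 4,985 − 1 = 0.126904 = 12.690%.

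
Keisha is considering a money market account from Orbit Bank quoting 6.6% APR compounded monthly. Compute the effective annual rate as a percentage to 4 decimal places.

EAR = (1 + 0.066/12)^12 − 1.
= (1 + 0.005500)^12 − 1 = 1.068034 − 1 = 6.8034%.

6.8034%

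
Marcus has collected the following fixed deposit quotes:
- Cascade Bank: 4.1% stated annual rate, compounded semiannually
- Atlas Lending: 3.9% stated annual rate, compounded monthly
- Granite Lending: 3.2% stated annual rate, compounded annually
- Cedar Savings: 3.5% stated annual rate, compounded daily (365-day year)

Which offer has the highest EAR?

Cascade Bank: (1 + 0.041/2)^2 − 1 = 4.142%
Atlas Lending: (1 + 0.039/12)^12 − 1 = 3.970%
Granite Lending: compounded annually, EAR = 3.200%
Cedar Savings: (1 + 0.035/365)^365 − 1 = 3.562%
The highest effective annual rate is Cascade Bank at 4.142%.

Cascade Bank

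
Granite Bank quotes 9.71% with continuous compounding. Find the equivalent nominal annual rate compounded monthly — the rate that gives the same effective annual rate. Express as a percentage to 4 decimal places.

EAR under continuous compounding: e^0.0971 − 1 = 0.101971.
Solve (1 + r/12)^12 = 1.101971: r/12 = 1.101971^(1/12) − 1 = 0.008124, so r = 0.097494 = 9.7494%.

9.7494%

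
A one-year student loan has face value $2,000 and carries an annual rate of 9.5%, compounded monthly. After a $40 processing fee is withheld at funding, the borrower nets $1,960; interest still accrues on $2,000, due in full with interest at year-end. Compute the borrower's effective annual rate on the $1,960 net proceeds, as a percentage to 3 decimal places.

12.168%

Amount owed after one year: 2,000 × (1 + 0.095/12)^12 = 2,000 × 1.099248 = $2,198.50.
Effective rate on net proceeds: 2,198.50 / 1,960 − 1 = 0.121681 = 12.168%.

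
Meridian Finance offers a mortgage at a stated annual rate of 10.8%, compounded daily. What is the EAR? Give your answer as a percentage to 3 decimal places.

EAR = (1 + 0.108/365)^365 − 1.
= (1 + 0.000296)^365 − 1 = 1.114030 − 1 = 11.403%.

11.403%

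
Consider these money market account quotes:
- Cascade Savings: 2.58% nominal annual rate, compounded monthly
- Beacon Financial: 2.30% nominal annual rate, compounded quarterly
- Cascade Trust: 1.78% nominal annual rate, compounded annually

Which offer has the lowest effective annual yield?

Cascade Trust

Cascade Savings: (1 + 0.0258/12)^12 − 1 = 2.611%
Beacon Financial: (1 + 0.0230/4)^4 − 1 = 2.320%
Cascade Trust: compounded annually, EAR = 1.780%
The lowest effective annual rate is Cascade Trust at 1.780%.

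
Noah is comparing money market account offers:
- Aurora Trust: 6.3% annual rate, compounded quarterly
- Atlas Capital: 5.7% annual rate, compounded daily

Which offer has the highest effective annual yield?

Aurora Trust: (1 + 0.063/4)^4 − 1 = 6.450%
Atlas Capital: (1 + 0.057/365)^365 − 1 = 5.865%
The highest effective annual rate is Aurora Trust at 6.450%.

Aurora Trust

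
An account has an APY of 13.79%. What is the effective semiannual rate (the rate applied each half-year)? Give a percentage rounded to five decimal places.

6.67240%

The per-half-year rate i satisfies (1 + i)^2 = 1 + 0.1379.
i = 1.1379^(1/2) − 1 = 0.0667240 = 6.67240%.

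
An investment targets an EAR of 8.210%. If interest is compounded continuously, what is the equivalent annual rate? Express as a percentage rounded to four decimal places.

7.8904%

Continuous: nominal r satisfies e^r − 1 = 0.08210.
r = ln(1 + 0.08210) = ln(1.08210) = 0.078904 = 7.8904%.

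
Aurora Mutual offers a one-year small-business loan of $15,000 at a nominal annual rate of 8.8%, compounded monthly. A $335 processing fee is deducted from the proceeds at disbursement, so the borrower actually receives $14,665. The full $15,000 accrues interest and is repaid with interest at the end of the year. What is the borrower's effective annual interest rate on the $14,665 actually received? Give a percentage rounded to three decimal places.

Amount owed after one year: 15,000 × (1 + 0.088/12)^12 = 15,000 × 1.091638 = $16,374.56.
Effective rate on net proceeds: 16,374.56 / 14,665 − 1 = 0.116574 = 11.657%.

11.657%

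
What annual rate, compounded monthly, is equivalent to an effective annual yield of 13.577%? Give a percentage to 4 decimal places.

(1 + r/12)^12 − 1 = 0.13577, so 1 + r/12 = 1.13577^(1/12).
r/12 = 0.010666, so r = 0.127989 = 12.7989%.

12.7989%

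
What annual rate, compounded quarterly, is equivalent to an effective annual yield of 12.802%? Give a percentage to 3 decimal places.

(1 + r/4)^4 − 1 = 0.12802, so 1 + r/4 = 1.12802^(1/4).
r/4 = 0.030574, so r = 0.122296 = 12.230%.

12.230%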